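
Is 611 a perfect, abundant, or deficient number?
deficient

Proper divisors of 611: sum = 1 + 13 + 47 = 61
Since 61 < 611, 611 is deficient.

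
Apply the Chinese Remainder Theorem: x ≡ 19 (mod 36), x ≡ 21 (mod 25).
271

Using Chinese Remainder Theorem:
M = 36 × 25 = 900
M1 = 25, M2 = 36
y1 = 25^(-1) mod 36 = 13
y2 = 36^(-1) mod 25 = 16
x = (19×25×13 + 21×36×16) mod 900 = 271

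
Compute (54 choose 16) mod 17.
0

Using Lucas' theorem:
Write n=54 and k=16 in base 17:
n in base 17: [3, 3]
k in base 17: [0, 16]
C(54,16) mod 17 = ∏ C(n_i, k_i) mod 17
Digit binomials (mod 17): C(3,0) = 1; C(3,16) = 0 (k_i > n_i)
Product: 1 × 0 = 0 ≡ 0 (mod 17)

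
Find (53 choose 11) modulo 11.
4

Using Lucas' theorem:
Write n=53 and k=11 in base 11:
n in base 11: [4, 9]
k in base 11: [1, 0]
C(53,11) mod 11 = ∏ C(n_i, k_i) mod 11
Digit binomials (mod 11): C(4,1) = 4; C(9,0) = 1
Product: 4 × 1 = 4 ≡ 4 (mod 11)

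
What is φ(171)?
108

171 = 3^2 × 19
φ(n) = n × ∏(1 - 1/p) for each prime p dividing n
φ(171) = 171 × (1 - 1/3) × (1 - 1/19) = 108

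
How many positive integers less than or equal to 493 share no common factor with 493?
448

493 = 17 × 29
φ(n) = n × ∏(1 - 1/p) for each prime p dividing n
φ(493) = 493 × (1 - 1/17) × (1 - 1/29) = 448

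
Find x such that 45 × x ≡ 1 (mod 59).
21

gcd(45, 59) = 1, so the inverse exists.
Extended Euclidean algorithm on (59, 45):
59 = 1 × 45 + 14  ⟹  14 = (1)·59 + (-1)·45
45 = 3 × 14 + 3  ⟹  3 = (-3)·59 + (4)·45
14 = 4 × 3 + 2  ⟹  2 = (13)·59 + (-17)·45
3 = 1 × 2 + 1  ⟹  1 = (-16)·59 + (21)·45
So (21)·45 ≡ 1 (mod 59), i.e. 45^(-1) ≡ 21 (mod 59).
Check: 45 × 21 = 945 ≡ 1 (mod 59)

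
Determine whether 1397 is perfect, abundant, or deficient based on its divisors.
deficient

Proper divisors of 1397: sum = 1 + 11 + 127 = 139
Since 139 < 1397, 1397 is deficient.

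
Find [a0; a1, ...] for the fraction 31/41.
[0; 1, 3, 10]

Euclidean algorithm steps:
31 = 0 × 41 + 31
41 = 1 × 31 + 10
31 = 3 × 10 + 1
10 = 10 × 1 + 0
Continued fraction: [0; 1, 3, 10]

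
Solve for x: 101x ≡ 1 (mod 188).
121

gcd(101, 188) = 1, so the inverse exists.
Extended Euclidean algorithm on (188, 101):
188 = 1 × 101 + 87  ⟹  87 = (1)·188 + (-1)·101
101 = 1 × 87 + 14  ⟹  14 = (-1)·188 + (2)·101
87 = 6 × 14 + 3  ⟹  3 = (7)·188 + (-13)·101
14 = 4 × 3 + 2  ⟹  2 = (-29)·188 + (54)·101
3 = 1 × 2 + 1  ⟹  1 = (36)·188 + (-67)·101
So (-67)·101 ≡ 1 (mod 188), i.e. 101^(-1) ≡ -67 ≡ 121 (mod 188).
Check: 101 × 121 = 12221 ≡ 1 (mod 188)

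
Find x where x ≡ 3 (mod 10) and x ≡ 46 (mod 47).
93

Using Chinese Remainder Theorem:
M = 10 × 47 = 470
M1 = 47, M2 = 10
y1 = 47^(-1) mod 10 = 3
y2 = 10^(-1) mod 47 = 33
x = (3×47×3 + 46×10×33) mod 470 = 93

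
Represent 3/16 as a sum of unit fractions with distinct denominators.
1/6 + 1/48

Greedy algorithm:
3/16: ceiling(16/3) = 6, use 1/6
1/48: ceiling(48/1) = 48, use 1/48
Result: 3/16 = 1/6 + 1/48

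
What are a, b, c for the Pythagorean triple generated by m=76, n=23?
(5247, 3496, 6305)

Euclid's formula: a = m² - n², b = 2mn, c = m² + n²
m = 76, n = 23
a = 76² - 23² = 5776 - 529 = 5247
b = 2 × 76 × 23 = 3496
c = 76² + 23² = 5776 + 529 = 6305
Verification: 5247² + 3496² = 27531009 + 12222016 = 39753025 = 6305² ✓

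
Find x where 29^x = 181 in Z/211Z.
79

Baby-step giant-step with step n = ⌈√211⌉ = 15.
Baby steps 29^j mod 211 (j:value) for j=0..14: 0:1, 1:29, 2:208, 3:124, 4:9, 5:50, 6:184, 7:61, 8:81, 9:28, 10:179, 11:127, 12:96, 13:41, 14:134.
Giant-step multiplier: 29^(-15) ≡ 29^(210-15) = 29^195 ≡ 12 (mod 211).
Giant steps γ_i = 181·12^i mod 211: γ_0=181, γ_1=62, γ_2=111, γ_3=66, γ_4=159, γ_5=9 (in table at j=4).
x = i·n + j = 5·15 + 4 = 79.
Check: 29^79 ≡ 181 (mod 211).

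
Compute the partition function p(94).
92669720

p(n) counts ways to write n as a sum of positive integers (order ignored).
Euler's pentagonal recurrence: p(k) = p(k-1) + p(k-2) - p(k-5) - p(k-7) + p(k-12) + p(k-15) - ... (offsets j(3j∓1)/2, signs ++--, p(0)=1, p(<0)=0).
DP table for k = 0..93: p(0)=1, p(1)=1, p(2)=2, p(3)=3, p(4)=5, p(5)=7, p(6)=11, p(7)=15, p(8)=22, p(9)=30, p(10)=42, p(11)=56, p(12)=77, p(13)=101, p(14)=135, p(15)=176, p(16)=231, p(17)=297, p(18)=385, p(19)=490, p(20)=627, p(21)=792, p(22)=1002, p(23)=1255, p(24)=1575, p(25)=1958, p(26)=2436, p(27)=3010, p(28)=3718, p(29)=4565, p(30)=5604, p(31)=6842, p(32)=8349, p(33)=10143, p(34)=12310, p(35)=14883, p(36)=17977, p(37)=21637, p(38)=26015, p(39)=31185, p(40)=37338, p(41)=44583, p(42)=53174, p(43)=63261, p(44)=75175, p(45)=89134, p(46)=105558, p(47)=124754, p(48)=147273, p(49)=173525, p(50)=204226, p(51)=239943, p(52)=281589, p(53)=329931, p(54)=386155, p(55)=451276, p(56)=526823, p(57)=614154, p(58)=715220, p(59)=831820, p(60)=966467, p(61)=1121505, p(62)=1300156, p(63)=1505499, p(64)=1741630, p(65)=2012558, p(66)=2323520, p(67)=2679689, p(68)=3087735, p(69)=3554345, p(70)=4087968, p(71)=4697205, p(72)=5392783, p(73)=6185689, p(74)=7089500, p(75)=8118264, p(76)=9289091, p(77)=10619863, p(78)=12132164, p(79)=13848650, p(80)=15796476, p(81)=18004327, p(82)=20506255, p(83)=23338469, p(84)=26543660, p(85)=30167357, p(86)=34262962, p(87)=38887673, p(88)=44108109, p(89)=49995925, p(90)=56634173, p(91)=64112359, p(92)=72533807, p(93)=82010177.
Final step: p(94) = p(93) + p(92) - p(89) - p(87) + p(82) + p(79) - p(72) - p(68) + p(59) + p(54) - p(43) - p(37) + p(24) + p(17) - p(2)
= 82010177 + 72533807 - 49995925 - 38887673 + 20506255 + 13848650 - 5392783 - 3087735 + 831820 + 386155 - 63261 - 21637 + 1575 + 297 - 2
= 92669720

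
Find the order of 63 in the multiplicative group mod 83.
41

83 is prime, so ord(63) divides φ(83) = 82.
Divisors of 82: 1, 2, 41, 82.
Repeated squaring: 63^1 ≡ 63, 63^2 ≡ 68, 63^4 ≡ 59, 63^8 ≡ 78, 63^16 ≡ 25, 63^32 ≡ 44, 63^64 ≡ 27 (mod 83).
Test 63^d mod 83 for each divisor d in increasing order:
63^1 ≡ 63
63^2 ≡ 68
63^41 = 63^32·63^8·63^1 ≡ 1  ← first divisor giving 1
The order is 41.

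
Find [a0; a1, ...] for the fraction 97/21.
[4; 1, 1, 1, 1, 1, 2]

Euclidean algorithm steps:
97 = 4 × 21 + 13
21 = 1 × 13 + 8
13 = 1 × 8 + 5
8 = 1 × 5 + 3
5 = 1 × 3 + 2
3 = 1 × 2 + 1
2 = 2 × 1 + 0
Continued fraction: [4; 1, 1, 1, 1, 1, 2]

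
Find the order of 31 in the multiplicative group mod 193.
96

193 is prime, so ord(31) divides φ(193) = 192.
Divisors of 192: 1, 2, 3, 4, 6, 8, 12, 16, 24, 32, 48, 64, 96, 192.
Repeated squaring: 31^1 ≡ 31, 31^2 ≡ 189, 31^4 ≡ 16, 31^8 ≡ 63, 31^16 ≡ 109, 31^32 ≡ 108, 31^64 ≡ 84, 31^128 ≡ 108 (mod 193).
Test 31^d mod 193 for each divisor d in increasing order:
31^1 ≡ 31
31^2 ≡ 189
31^3 = 31^2·31^1 ≡ 69
31^4 ≡ 16
31^6 = 31^4·31^2 ≡ 129
31^8 ≡ 63
31^12 = 31^8·31^4 ≡ 43
31^16 ≡ 109
31^24 = 31^16·31^8 ≡ 112
31^32 ≡ 108
31^48 = 31^32·31^16 ≡ 192
31^64 ≡ 84
31^96 = 31^64·31^32 ≡ 1  ← first divisor giving 1
The order is 96.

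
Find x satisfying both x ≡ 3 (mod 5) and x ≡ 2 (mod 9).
38

Using Chinese Remainder Theorem:
M = 5 × 9 = 45
M1 = 9, M2 = 5
y1 = 9^(-1) mod 5 = 4
y2 = 5^(-1) mod 9 = 2
x = (3×9×4 + 2×5×2) mod 45 = 38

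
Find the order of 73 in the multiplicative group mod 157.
156

157 is prime, so ord(73) divides φ(157) = 156.
Divisors of 156: 1, 2, 3, 4, 6, 12, 13, 26, 39, 52, 78, 156.
Repeated squaring: 73^1 ≡ 73, 73^2 ≡ 148, 73^4 ≡ 81, 73^8 ≡ 124, 73^16 ≡ 147, 73^32 ≡ 100, 73^64 ≡ 109, 73^128 ≡ 106 (mod 157).
Test 73^d mod 157 for each divisor d in increasing order:
73^1 ≡ 73
73^2 ≡ 148
73^3 = 73^2·73^1 ≡ 128
73^4 ≡ 81
73^6 = 73^4·73^2 ≡ 56
73^12 = 73^8·73^4 ≡ 153
73^13 = 73^8·73^4·73^1 ≡ 22
73^26 = 73^16·73^8·73^2 ≡ 13
73^39 = 73^32·73^4·73^2·73^1 ≡ 129
73^52 = 73^32·73^16·73^4 ≡ 12
73^78 = 73^64·73^8·73^4·73^2 ≡ 156
73^156 = 73^128·73^16·73^8·73^4 ≡ 1  ← first divisor giving 1
The order is 156.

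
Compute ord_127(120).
63

127 is prime, so ord(120) divides φ(127) = 126.
Divisors of 126: 1, 2, 3, 6, 7, 9, 14, 18, 21, 42, 63, 126.
Repeated squaring: 120^1 ≡ 120, 120^2 ≡ 49, 120^4 ≡ 115, 120^8 ≡ 17, 120^16 ≡ 35, 120^32 ≡ 82, 120^64 ≡ 120 (mod 127).
Test 120^d mod 127 for each divisor d in increasing order:
120^1 ≡ 120
120^2 ≡ 49
120^3 = 120^2·120^1 ≡ 38
120^6 = 120^4·120^2 ≡ 47
120^7 = 120^4·120^2·120^1 ≡ 52
120^9 = 120^8·120^1 ≡ 8
120^14 = 120^8·120^4·120^2 ≡ 37
120^18 = 120^16·120^2 ≡ 64
120^21 = 120^16·120^4·120^1 ≡ 19
120^42 = 120^32·120^8·120^2 ≡ 107
120^63 = 120^32·120^16·120^8·120^4·120^2·120^1 ≡ 1  ← first divisor giving 1
The order is 63.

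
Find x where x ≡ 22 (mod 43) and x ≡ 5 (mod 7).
194

Using Chinese Remainder Theorem:
M = 43 × 7 = 301
M1 = 7, M2 = 43
y1 = 7^(-1) mod 43 = 37
y2 = 43^(-1) mod 7 = 1
x = (22×7×37 + 5×43×1) mod 301 = 194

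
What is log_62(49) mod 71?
66

Baby-step giant-step with step n = ⌈√71⌉ = 9.
Baby steps 62^j mod 71 (j:value) for j=0..8: 0:1, 1:62, 2:10, 3:52, 4:29, 5:23, 6:6, 7:17, 8:60.
Giant-step multiplier: 62^(-9) ≡ 62^(70-9) = 62^61 ≡ 33 (mod 71).
Giant steps γ_i = 49·33^i mod 71: γ_0=49, γ_1=55, γ_2=40, γ_3=42, γ_4=37, γ_5=14, γ_6=36, γ_7=52 (in table at j=3).
x = i·n + j = 7·9 + 3 = 66.
Check: 62^66 ≡ 49 (mod 71).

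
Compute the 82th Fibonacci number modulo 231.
1

Matrix identity: Q^n = [[F_(n+1), F_n], [F_n, F_(n-1)]] with Q = [[1,1],[1,0]].
n = 82 = 1010010₂. Square-and-multiply, entries mod 231:
Q^1 = [[1,1],[1,0]]
Q^2 = (Q^1)² = [[2,1],[1,1]]
Q^5 = (Q^2)²·Q = [[8,5],[5,3]]
Q^10 = (Q^5)² = [[89,55],[55,34]]
Q^20 = (Q^10)² = [[89,66],[66,23]]
Q^41 = (Q^20)²·Q = [[34,34],[34,0]]
Q^82 = (Q^41)² = [[2,1],[1,1]]
F_82 mod 231 = Q^82[0][1] = 1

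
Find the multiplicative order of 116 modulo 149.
74

149 is prime, so ord(116) divides φ(149) = 148.
Divisors of 148: 1, 2, 4, 37, 74, 148.
Repeated squaring: 116^1 ≡ 116, 116^2 ≡ 46, 116^4 ≡ 30, 116^8 ≡ 6, 116^16 ≡ 36, 116^32 ≡ 104, 116^64 ≡ 88, 116^128 ≡ 145 (mod 149).
Test 116^d mod 149 for each divisor d in increasing order:
116^1 ≡ 116
116^2 ≡ 46
116^4 ≡ 30
116^37 = 116^32·116^4·116^1 ≡ 148
116^74 = 116^64·116^8·116^2 ≡ 1  ← first divisor giving 1
The order is 74.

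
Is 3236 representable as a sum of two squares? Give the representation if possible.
10² + 56² (a=10, b=56)

Factorization: 3236 = 2^2 × 809
By Fermat: n is sum of two squares iff every prime p ≡ 3 (mod 4) appears to even power.
All primes ≡ 3 (mod 4) appear to even power.
Search a = 0, 1, 2, … for 3236 - a² a perfect square: first hit at a = 10: 3236 - 100 = 3136 = 56².
3236 = 10² + 56² = 100 + 3136 ✓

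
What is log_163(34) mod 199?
169

Baby-step giant-step with step n = ⌈√199⌉ = 15.
Baby steps 163^j mod 199 (j:value) for j=0..14: 0:1, 1:163, 2:102, 3:109, 4:56, 5:173, 6:140, 7:134, 8:151, 9:136, 10:79, 11:141, 12:98, 13:54, 14:46.
Giant-step multiplier: 163^(-15) ≡ 163^(198-15) = 163^183 ≡ 171 (mod 199).
Giant steps γ_i = 34·171^i mod 199: γ_0=34, γ_1=43, γ_2=189, γ_3=81, γ_4=120, γ_5=23, γ_6=152, γ_7=122, γ_8=166, γ_9=128, γ_10=197, γ_11=56 (in table at j=4).
x = i·n + j = 11·15 + 4 = 169.
Check: 163^169 ≡ 34 (mod 199).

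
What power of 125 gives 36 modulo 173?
24

Baby-step giant-step with step n = ⌈√173⌉ = 14.
Baby steps 125^j mod 173 (j:value) for j=0..13: 0:1, 1:125, 2:55, 3:128, 4:84, 5:120, 6:122, 7:26, 8:136, 9:46, 10:41, 11:108, 12:6, 13:58.
Giant-step multiplier: 125^(-14) ≡ 125^(172-14) = 125^158 ≡ 54 (mod 173).
Giant steps γ_i = 36·54^i mod 173: γ_0=36, γ_1=41 (in table at j=10).
x = i·n + j = 1·14 + 10 = 24.
Check: 125^24 ≡ 36 (mod 173).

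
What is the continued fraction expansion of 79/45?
[1; 1, 3, 11]

Euclidean algorithm steps:
79 = 1 × 45 + 34
45 = 1 × 34 + 11
34 = 3 × 11 + 1
11 = 11 × 1 + 0
Continued fraction: [1; 1, 3, 11]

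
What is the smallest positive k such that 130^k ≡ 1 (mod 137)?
68

137 is prime, so ord(130) divides φ(137) = 136.
Divisors of 136: 1, 2, 4, 8, 17, 34, 68, 136.
Repeated squaring: 130^1 ≡ 130, 130^2 ≡ 49, 130^4 ≡ 72, 130^8 ≡ 115, 130^16 ≡ 73, 130^32 ≡ 123, 130^64 ≡ 59, 130^128 ≡ 56 (mod 137).
Test 130^d mod 137 for each divisor d in increasing order:
130^1 ≡ 130
130^2 ≡ 49
130^4 ≡ 72
130^8 ≡ 115
130^17 = 130^16·130^1 ≡ 37
130^34 = 130^32·130^2 ≡ 136
130^68 = 130^64·130^4 ≡ 1  ← first divisor giving 1
The order is 68.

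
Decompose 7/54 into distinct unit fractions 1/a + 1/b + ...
1/8 + 1/216

Greedy algorithm:
7/54: ceiling(54/7) = 8, use 1/8
1/216: ceiling(216/1) = 216, use 1/216
Result: 7/54 = 1/8 + 1/216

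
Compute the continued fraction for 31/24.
[1; 3, 2, 3]

Euclidean algorithm steps:
31 = 1 × 24 + 7
24 = 3 × 7 + 3
7 = 2 × 3 + 1
3 = 3 × 1 + 0
Continued fraction: [1; 3, 2, 3]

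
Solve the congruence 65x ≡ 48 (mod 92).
x ≡ 80 (mod 92)

gcd(65, 92) = 1, which divides 48, so solutions exist.
Find 65^(-1) mod 92 by the extended Euclidean algorithm:
92 = 1 × 65 + 27  ⟹  27 = (1)·92 + (-1)·65
65 = 2 × 27 + 11  ⟹  11 = (-2)·92 + (3)·65
27 = 2 × 11 + 5  ⟹  5 = (5)·92 + (-7)·65
11 = 2 × 5 + 1  ⟹  1 = (-12)·92 + (17)·65
So (17)·65 ≡ 1 (mod 92), i.e. 65^(-1) ≡ 17 (mod 92).
x ≡ 17 × 48 = 816 ≡ 80 (mod 92).
Check: 65 × 80 = 5200 ≡ 48 (mod 92).
Unique solution: x ≡ 80 (mod 92)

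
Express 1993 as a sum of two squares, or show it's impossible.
12² + 43² (a=12, b=43)

Factorization: 1993 = 1993
By Fermat: n is sum of two squares iff every prime p ≡ 3 (mod 4) appears to even power.
All primes ≡ 3 (mod 4) appear to even power.
Search a = 0, 1, 2, … for 1993 - a² a perfect square: first hit at a = 12: 1993 - 144 = 1849 = 43².
1993 = 12² + 43² = 144 + 1849 ✓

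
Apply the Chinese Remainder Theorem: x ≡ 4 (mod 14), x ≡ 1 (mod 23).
116

Using Chinese Remainder Theorem:
M = 14 × 23 = 322
M1 = 23, M2 = 14
y1 = 23^(-1) mod 14 = 11
y2 = 14^(-1) mod 23 = 5
x = (4×23×11 + 1×14×5) mod 322 = 116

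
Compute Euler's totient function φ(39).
24

39 = 3 × 13
φ(n) = n × ∏(1 - 1/p) for each prime p dividing n
φ(39) = 39 × (1 - 1/3) × (1 - 1/13) = 24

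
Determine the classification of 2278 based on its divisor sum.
deficient

Proper divisors of 2278: sum = 1 + 2 + 17 + 34 + 67 + 134 + 1139 = 1394
Since 1394 < 2278, 2278 is deficient.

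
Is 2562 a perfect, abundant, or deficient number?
abundant

Proper divisors of 2562: sum = 1 + 2 + 3 + 6 + 7 + 14 + 21 + 42 + 61 + 122 + 183 + 366 + 427 + 854 + 1281 = 3390
Since 3390 > 2562, 2562 is abundant.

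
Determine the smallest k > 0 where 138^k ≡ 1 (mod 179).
89

179 is prime, so ord(138) divides φ(179) = 178.
Divisors of 178: 1, 2, 89, 178.
Repeated squaring: 138^1 ≡ 138, 138^2 ≡ 70, 138^4 ≡ 67, 138^8 ≡ 14, 138^16 ≡ 17, 138^32 ≡ 110, 138^64 ≡ 107, 138^128 ≡ 172 (mod 179).
Test 138^d mod 179 for each divisor d in increasing order:
138^1 ≡ 138
138^2 ≡ 70
138^89 = 138^64·138^16·138^8·138^1 ≡ 1  ← first divisor giving 1
The order is 89.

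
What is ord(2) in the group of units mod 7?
3

7 is prime, so ord(2) divides φ(7) = 6.
Divisors of 6: 1, 2, 3, 6.
Repeated squaring: 2^1 ≡ 2, 2^2 ≡ 4, 2^4 ≡ 2 (mod 7).
Test 2^d mod 7 for each divisor d in increasing order:
2^1 ≡ 2
2^2 ≡ 4
2^3 = 2^2·2^1 ≡ 1  ← first divisor giving 1
The order is 3.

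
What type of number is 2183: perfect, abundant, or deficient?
deficient

Proper divisors of 2183: sum = 1 + 37 + 59 = 97
Since 97 < 2183, 2183 is deficient.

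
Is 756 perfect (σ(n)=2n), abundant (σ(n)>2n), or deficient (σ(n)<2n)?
abundant

Proper divisors of 756: sum = 1 + 2 + 3 + 4 + 6 + 7 + 9 + 12 + ... + 126 + 189 + 252 + 378 (23 divisors) = 1484
Since 1484 > 756, 756 is abundant.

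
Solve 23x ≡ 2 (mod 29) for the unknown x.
x ≡ 19 (mod 29)

gcd(23, 29) = 1, which divides 2, so solutions exist.
Find 23^(-1) mod 29 by the extended Euclidean algorithm:
29 = 1 × 23 + 6  ⟹  6 = (1)·29 + (-1)·23
23 = 3 × 6 + 5  ⟹  5 = (-3)·29 + (4)·23
6 = 1 × 5 + 1  ⟹  1 = (4)·29 + (-5)·23
So (-5)·23 ≡ 1 (mod 29), i.e. 23^(-1) ≡ -5 ≡ 24 (mod 29).
x ≡ 24 × 2 = 48 ≡ 19 (mod 29).
Check: 23 × 19 = 437 ≡ 2 (mod 29).
Unique solution: x ≡ 19 (mod 29)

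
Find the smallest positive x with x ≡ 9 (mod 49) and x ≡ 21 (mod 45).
156

Using Chinese Remainder Theorem:
M = 49 × 45 = 2205
M1 = 45, M2 = 49
y1 = 45^(-1) mod 49 = 12
y2 = 49^(-1) mod 45 = 34
x = (9×45×12 + 21×49×34) mod 2205 = 156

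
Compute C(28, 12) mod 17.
0

Using Lucas' theorem:
Write n=28 and k=12 in base 17:
n in base 17: [1, 11]
k in base 17: [0, 12]
C(28,12) mod 17 = ∏ C(n_i, k_i) mod 17
Digit binomials (mod 17): C(1,0) = 1; C(11,12) = 0 (k_i > n_i)
Product: 1 × 0 = 0 ≡ 0 (mod 17)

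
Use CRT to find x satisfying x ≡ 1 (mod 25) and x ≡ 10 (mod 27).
226

Using Chinese Remainder Theorem:
M = 25 × 27 = 675
M1 = 27, M2 = 25
y1 = 27^(-1) mod 25 = 13
y2 = 25^(-1) mod 27 = 13
x = (1×27×13 + 10×25×13) mod 675 = 226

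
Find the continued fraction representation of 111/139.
[0; 1, 3, 1, 27]

Euclidean algorithm steps:
111 = 0 × 139 + 111
139 = 1 × 111 + 28
111 = 3 × 28 + 27
28 = 1 × 27 + 1
27 = 27 × 1 + 0
Continued fraction: [0; 1, 3, 1, 27]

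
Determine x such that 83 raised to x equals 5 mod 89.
30

Baby-step giant-step with step n = ⌈√89⌉ = 10.
Baby steps 83^j mod 89 (j:value) for j=0..9: 0:1, 1:83, 2:36, 3:51, 4:50, 5:56, 6:20, 7:58, 8:8, 9:41.
Giant-step multiplier: 83^(-10) ≡ 83^(88-10) = 83^78 ≡ 17 (mod 89).
Giant steps γ_i = 5·17^i mod 89: γ_0=5, γ_1=85, γ_2=21, γ_3=1 (in table at j=0).
x = i·n + j = 3·10 + 0 = 30.
Check: 83^30 ≡ 5 (mod 89).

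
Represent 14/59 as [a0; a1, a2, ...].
[0; 4, 4, 1, 2]

Euclidean algorithm steps:
14 = 0 × 59 + 14
59 = 4 × 14 + 3
14 = 4 × 3 + 2
3 = 1 × 2 + 1
2 = 2 × 1 + 0
Continued fraction: [0; 4, 4, 1, 2]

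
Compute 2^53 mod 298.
162

Repeated squaring. Binary of 53 = 110101.
2^1 ≡ 2 (mod 298); 2^2 ≡ 4 (mod 298); 2^4 ≡ 16 (mod 298); 2^8 ≡ 256 (mod 298); 2^16 ≡ 274 (mod 298); 2^32 ≡ 278 (mod 298)
2^53 = 2^1 × 2^4 × 2^16 × 2^32 ≡ 162 (mod 298)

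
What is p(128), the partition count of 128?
4351078600

p(n) counts ways to write n as a sum of positive integers (order ignored).
Euler's pentagonal recurrence: p(k) = p(k-1) + p(k-2) - p(k-5) - p(k-7) + p(k-12) + p(k-15) - ... (offsets j(3j∓1)/2, signs ++--, p(0)=1, p(<0)=0).
DP table for k = 0..127: p(0)=1, p(1)=1, p(2)=2, p(3)=3, p(4)=5, p(5)=7, p(6)=11, p(7)=15, p(8)=22, p(9)=30, p(10)=42, p(11)=56, p(12)=77, p(13)=101, p(14)=135, p(15)=176, p(16)=231, p(17)=297, p(18)=385, p(19)=490, p(20)=627, p(21)=792, p(22)=1002, p(23)=1255, p(24)=1575, p(25)=1958, p(26)=2436, p(27)=3010, p(28)=3718, p(29)=4565, p(30)=5604, p(31)=6842, p(32)=8349, p(33)=10143, p(34)=12310, p(35)=14883, p(36)=17977, p(37)=21637, p(38)=26015, p(39)=31185, p(40)=37338, p(41)=44583, p(42)=53174, p(43)=63261, p(44)=75175, p(45)=89134, p(46)=105558, p(47)=124754, p(48)=147273, p(49)=173525, p(50)=204226, p(51)=239943, p(52)=281589, p(53)=329931, p(54)=386155, p(55)=451276, p(56)=526823, p(57)=614154, p(58)=715220, p(59)=831820, p(60)=966467, p(61)=1121505, p(62)=1300156, p(63)=1505499, p(64)=1741630, p(65)=2012558, p(66)=2323520, p(67)=2679689, p(68)=3087735, p(69)=3554345, p(70)=4087968, p(71)=4697205, p(72)=5392783, p(73)=6185689, p(74)=7089500, p(75)=8118264, p(76)=9289091, p(77)=10619863, p(78)=12132164, p(79)=13848650, p(80)=15796476, p(81)=18004327, p(82)=20506255, p(83)=23338469, p(84)=26543660, p(85)=30167357, p(86)=34262962, p(87)=38887673, p(88)=44108109, p(89)=49995925, p(90)=56634173, p(91)=64112359, p(92)=72533807, p(93)=82010177, p(94)=92669720, p(95)=104651419, p(96)=118114304, p(97)=133230930, p(98)=150198136, p(99)=169229875, p(100)=190569292, p(101)=214481126, p(102)=241265379, p(103)=271248950, p(104)=304801365, p(105)=342325709, p(106)=384276336, p(107)=431149389, p(108)=483502844, p(109)=541946240, p(110)=607163746, p(111)=679903203, p(112)=761002156, p(113)=851376628, p(114)=952050665, p(115)=1064144451, p(116)=1188908248, p(117)=1327710076, p(118)=1482074143, p(119)=1653668665, p(120)=1844349560, p(121)=2056148051, p(122)=2291320912, p(123)=2552338241, p(124)=2841940500, p(125)=3163127352, p(126)=3519222692, p(127)=3913864295.
Final step: p(128) = p(127) + p(126) - p(123) - p(121) + p(116) + p(113) - p(106) - p(102) + p(93) + p(88) - p(77) - p(71) + p(58) + p(51) - p(36) - p(28) + p(11) + p(2)
= 3913864295 + 3519222692 - 2552338241 - 2056148051 + 1188908248 + 851376628 - 384276336 - 241265379 + 82010177 + 44108109 - 10619863 - 4697205 + 715220 + 239943 - 17977 - 3718 + 56 + 2
= 4351078600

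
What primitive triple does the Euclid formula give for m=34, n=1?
(1155, 68, 1157)

Euclid's formula: a = m² - n², b = 2mn, c = m² + n²
m = 34, n = 1
a = 34² - 1² = 1156 - 1 = 1155
b = 2 × 34 × 1 = 68
c = 34² + 1² = 1156 + 1 = 1157
Verification: 1155² + 68² = 1334025 + 4624 = 1338649 = 1157² ✓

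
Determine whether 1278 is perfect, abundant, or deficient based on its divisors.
abundant

Proper divisors of 1278: sum = 1 + 2 + 3 + 6 + 9 + 18 + 71 + 142 + 213 + 426 + 639 = 1530
Since 1530 > 1278, 1278 is abundant.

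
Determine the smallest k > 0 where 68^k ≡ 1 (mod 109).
12

109 is prime, so ord(68) divides φ(109) = 108.
Divisors of 108: 1, 2, 3, 4, 6, 9, 12, 18, 27, 36, 54, 108.
Repeated squaring: 68^1 ≡ 68, 68^2 ≡ 46, 68^4 ≡ 45, 68^8 ≡ 63, 68^16 ≡ 45, 68^32 ≡ 63, 68^64 ≡ 45 (mod 109).
Test 68^d mod 109 for each divisor d in increasing order:
68^1 ≡ 68
68^2 ≡ 46
68^3 = 68^2·68^1 ≡ 76
68^4 ≡ 45
68^6 = 68^4·68^2 ≡ 108
68^9 = 68^8·68^1 ≡ 33
68^12 = 68^8·68^4 ≡ 1  ← first divisor giving 1
The order is 12.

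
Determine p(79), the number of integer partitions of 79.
13848650

p(n) counts ways to write n as a sum of positive integers (order ignored).
Euler's pentagonal recurrence: p(k) = p(k-1) + p(k-2) - p(k-5) - p(k-7) + p(k-12) + p(k-15) - ... (offsets j(3j∓1)/2, signs ++--, p(0)=1, p(<0)=0).
DP table for k = 0..78: p(0)=1, p(1)=1, p(2)=2, p(3)=3, p(4)=5, p(5)=7, p(6)=11, p(7)=15, p(8)=22, p(9)=30, p(10)=42, p(11)=56, p(12)=77, p(13)=101, p(14)=135, p(15)=176, p(16)=231, p(17)=297, p(18)=385, p(19)=490, p(20)=627, p(21)=792, p(22)=1002, p(23)=1255, p(24)=1575, p(25)=1958, p(26)=2436, p(27)=3010, p(28)=3718, p(29)=4565, p(30)=5604, p(31)=6842, p(32)=8349, p(33)=10143, p(34)=12310, p(35)=14883, p(36)=17977, p(37)=21637, p(38)=26015, p(39)=31185, p(40)=37338, p(41)=44583, p(42)=53174, p(43)=63261, p(44)=75175, p(45)=89134, p(46)=105558, p(47)=124754, p(48)=147273, p(49)=173525, p(50)=204226, p(51)=239943, p(52)=281589, p(53)=329931, p(54)=386155, p(55)=451276, p(56)=526823, p(57)=614154, p(58)=715220, p(59)=831820, p(60)=966467, p(61)=1121505, p(62)=1300156, p(63)=1505499, p(64)=1741630, p(65)=2012558, p(66)=2323520, p(67)=2679689, p(68)=3087735, p(69)=3554345, p(70)=4087968, p(71)=4697205, p(72)=5392783, p(73)=6185689, p(74)=7089500, p(75)=8118264, p(76)=9289091, p(77)=10619863, p(78)=12132164.
Final step: p(79) = p(78) + p(77) - p(74) - p(72) + p(67) + p(64) - p(57) - p(53) + p(44) + p(39) - p(28) - p(22) + p(9) + p(2)
= 12132164 + 10619863 - 7089500 - 5392783 + 2679689 + 1741630 - 614154 - 329931 + 75175 + 31185 - 3718 - 1002 + 30 + 2
= 13848650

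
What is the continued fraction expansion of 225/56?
[4; 56]

Euclidean algorithm steps:
225 = 4 × 56 + 1
56 = 56 × 1 + 0
Continued fraction: [4; 56]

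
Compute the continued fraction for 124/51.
[2; 2, 3, 7]

Euclidean algorithm steps:
124 = 2 × 51 + 22
51 = 2 × 22 + 7
22 = 3 × 7 + 1
7 = 7 × 1 + 0
Continued fraction: [2; 2, 3, 7]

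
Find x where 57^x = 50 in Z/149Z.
67

Baby-step giant-step with step n = ⌈√149⌉ = 13.
Baby steps 57^j mod 149 (j:value) for j=0..12: 0:1, 1:57, 2:120, 3:135, 4:96, 5:108, 6:47, 7:146, 8:127, 9:87, 10:42, 11:10, 12:123.
Giant-step multiplier: 57^(-13) ≡ 57^(148-13) = 57^135 ≡ 56 (mod 149).
Giant steps γ_i = 50·56^i mod 149: γ_0=50, γ_1=118, γ_2=52, γ_3=81, γ_4=66, γ_5=120 (in table at j=2).
x = i·n + j = 5·13 + 2 = 67.
Check: 57^67 ≡ 50 (mod 149).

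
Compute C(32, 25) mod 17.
9

Using Lucas' theorem:
Write n=32 and k=25 in base 17:
n in base 17: [1, 15]
k in base 17: [1, 8]
C(32,25) mod 17 = ∏ C(n_i, k_i) mod 17
Digit binomials (mod 17): C(1,1) = 1; C(15,8) = 6435 ≡ 9
Product: 1 × 9 = 9 ≡ 9 (mod 17)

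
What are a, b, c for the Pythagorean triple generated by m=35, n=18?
(901, 1260, 1549)

Euclid's formula: a = m² - n², b = 2mn, c = m² + n²
m = 35, n = 18
a = 35² - 18² = 1225 - 324 = 901
b = 2 × 35 × 18 = 1260
c = 35² + 18² = 1225 + 324 = 1549
Verification: 901² + 1260² = 811801 + 1587600 = 2399401 = 1549² ✓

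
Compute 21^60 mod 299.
170

Repeated squaring. Binary of 60 = 111100.
21^1 ≡ 21 (mod 299); 21^2 ≡ 142 (mod 299); 21^4 ≡ 131 (mod 299); 21^8 ≡ 118 (mod 299); 21^16 ≡ 170 (mod 299); 21^32 ≡ 196 (mod 299)
21^60 = 21^4 × 21^8 × 21^16 × 21^32 ≡ 170 (mod 299)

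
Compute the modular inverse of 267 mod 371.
239

gcd(267, 371) = 1, so the inverse exists.
Extended Euclidean algorithm on (371, 267):
371 = 1 × 267 + 104  ⟹  104 = (1)·371 + (-1)·267
267 = 2 × 104 + 59  ⟹  59 = (-2)·371 + (3)·267
104 = 1 × 59 + 45  ⟹  45 = (3)·371 + (-4)·267
59 = 1 × 45 + 14  ⟹  14 = (-5)·371 + (7)·267
45 = 3 × 14 + 3  ⟹  3 = (18)·371 + (-25)·267
14 = 4 × 3 + 2  ⟹  2 = (-77)·371 + (107)·267
3 = 1 × 2 + 1  ⟹  1 = (95)·371 + (-132)·267
So (-132)·267 ≡ 1 (mod 371), i.e. 267^(-1) ≡ -132 ≡ 239 (mod 371).
Check: 267 × 239 = 63813 ≡ 1 (mod 371)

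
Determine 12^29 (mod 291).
264

Repeated squaring. Binary of 29 = 11101.
12^1 ≡ 12 (mod 291); 12^2 ≡ 144 (mod 291); 12^4 ≡ 75 (mod 291); 12^8 ≡ 96 (mod 291); 12^16 ≡ 195 (mod 291)
12^29 = 12^1 × 12^4 × 12^8 × 12^16 ≡ 264 (mod 291)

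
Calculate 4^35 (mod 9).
7

Repeated squaring. Binary of 35 = 100011.
4^1 ≡ 4 (mod 9); 4^2 ≡ 7 (mod 9); 4^4 ≡ 4 (mod 9); 4^8 ≡ 7 (mod 9); 4^16 ≡ 4 (mod 9); 4^32 ≡ 7 (mod 9)
4^35 = 4^1 × 4^2 × 4^32 ≡ 7 (mod 9)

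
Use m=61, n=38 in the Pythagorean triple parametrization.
(2277, 4636, 5165)

Euclid's formula: a = m² - n², b = 2mn, c = m² + n²
m = 61, n = 38
a = 61² - 38² = 3721 - 1444 = 2277
b = 2 × 61 × 38 = 4636
c = 61² + 38² = 3721 + 1444 = 5165
Verification: 2277² + 4636² = 5184729 + 21492496 = 26677225 = 5165² ✓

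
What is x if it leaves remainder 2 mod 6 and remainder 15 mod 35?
50

Using Chinese Remainder Theorem:
M = 6 × 35 = 210
M1 = 35, M2 = 6
y1 = 35^(-1) mod 6 = 5
y2 = 6^(-1) mod 35 = 6
x = (2×35×5 + 15×6×6) mod 210 = 50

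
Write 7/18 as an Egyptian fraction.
1/3 + 1/18

Greedy algorithm:
7/18: ceiling(18/7) = 3, use 1/3
1/18: ceiling(18/1) = 18, use 1/18
Result: 7/18 = 1/3 + 1/18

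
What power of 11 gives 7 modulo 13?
5

Baby-step giant-step with step n = ⌈√13⌉ = 4.
Baby steps 11^j mod 13 (j:value) for j=0..3: 0:1, 1:11, 2:4, 3:5.
Giant-step multiplier: 11^(-4) ≡ 11^(12-4) = 11^8 ≡ 9 (mod 13).
Giant steps γ_i = 7·9^i mod 13: γ_0=7, γ_1=11 (in table at j=1).
x = i·n + j = 1·4 + 1 = 5.
Check: 11^5 ≡ 7 (mod 13).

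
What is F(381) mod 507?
245

Matrix identity: Q^n = [[F_(n+1), F_n], [F_n, F_(n-1)]] with Q = [[1,1],[1,0]].
n = 381 = 101111101₂. Square-and-multiply, entries mod 507:
Q^1 = [[1,1],[1,0]]
Q^2 = (Q^1)² = [[2,1],[1,1]]
Q^5 = (Q^2)²·Q = [[8,5],[5,3]]
Q^11 = (Q^5)²·Q = [[144,89],[89,55]]
Q^23 = (Q^11)²·Q = [[231,265],[265,473]]
Q^47 = (Q^23)²·Q = [[369,385],[385,491]]
Q^95 = (Q^47)²·Q = [[495,466],[466,29]]
Q^190 = (Q^95)² = [[304,317],[317,494]]
Q^381 = (Q^190)²·Q = [[218,245],[245,480]]
F_381 mod 507 = Q^381[0][1] = 245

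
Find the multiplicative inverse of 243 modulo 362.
73

gcd(243, 362) = 1, so the inverse exists.
Extended Euclidean algorithm on (362, 243):
362 = 1 × 243 + 119  ⟹  119 = (1)·362 + (-1)·243
243 = 2 × 119 + 5  ⟹  5 = (-2)·362 + (3)·243
119 = 23 × 5 + 4  ⟹  4 = (47)·362 + (-70)·243
5 = 1 × 4 + 1  ⟹  1 = (-49)·362 + (73)·243
So (73)·243 ≡ 1 (mod 362), i.e. 243^(-1) ≡ 73 (mod 362).
Check: 243 × 73 = 17739 ≡ 1 (mod 362)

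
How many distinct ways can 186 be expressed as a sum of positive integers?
1171432692373

p(n) counts ways to write n as a sum of positive integers (order ignored).
Euler's pentagonal recurrence: p(k) = p(k-1) + p(k-2) - p(k-5) - p(k-7) + p(k-12) + p(k-15) - ... (offsets j(3j∓1)/2, signs ++--, p(0)=1, p(<0)=0).
DP table for k = 0..185: p(0)=1, p(1)=1, p(2)=2, p(3)=3, p(4)=5, p(5)=7, p(6)=11, p(7)=15, p(8)=22, p(9)=30, p(10)=42, p(11)=56, p(12)=77, p(13)=101, p(14)=135, p(15)=176, p(16)=231, p(17)=297, p(18)=385, p(19)=490, p(20)=627, p(21)=792, p(22)=1002, p(23)=1255, p(24)=1575, p(25)=1958, p(26)=2436, p(27)=3010, p(28)=3718, p(29)=4565, p(30)=5604, p(31)=6842, p(32)=8349, p(33)=10143, p(34)=12310, p(35)=14883, p(36)=17977, p(37)=21637, p(38)=26015, p(39)=31185, p(40)=37338, p(41)=44583, p(42)=53174, p(43)=63261, p(44)=75175, p(45)=89134, p(46)=105558, p(47)=124754, p(48)=147273, p(49)=173525, p(50)=204226, p(51)=239943, p(52)=281589, p(53)=329931, p(54)=386155, p(55)=451276, p(56)=526823, p(57)=614154, p(58)=715220, p(59)=831820, p(60)=966467, p(61)=1121505, p(62)=1300156, p(63)=1505499, p(64)=1741630, p(65)=2012558, p(66)=2323520, p(67)=2679689, p(68)=3087735, p(69)=3554345, p(70)=4087968, p(71)=4697205, p(72)=5392783, p(73)=6185689, p(74)=7089500, p(75)=8118264, p(76)=9289091, p(77)=10619863, p(78)=12132164, p(79)=13848650, p(80)=15796476, p(81)=18004327, p(82)=20506255, p(83)=23338469, p(84)=26543660, p(85)=30167357, p(86)=34262962, p(87)=38887673, p(88)=44108109, p(89)=49995925, p(90)=56634173, p(91)=64112359, p(92)=72533807, p(93)=82010177, p(94)=92669720, p(95)=104651419, p(96)=118114304, p(97)=133230930, p(98)=150198136, p(99)=169229875, p(100)=190569292, p(101)=214481126, p(102)=241265379, p(103)=271248950, p(104)=304801365, p(105)=342325709, p(106)=384276336, p(107)=431149389, p(108)=483502844, p(109)=541946240, p(110)=607163746, p(111)=679903203, p(112)=761002156, p(113)=851376628, p(114)=952050665, p(115)=1064144451, p(116)=1188908248, p(117)=1327710076, p(118)=1482074143, p(119)=1653668665, p(120)=1844349560, p(121)=2056148051, p(122)=2291320912, p(123)=2552338241, p(124)=2841940500, p(125)=3163127352, p(126)=3519222692, p(127)=3913864295, p(128)=4351078600, p(129)=4835271870, p(130)=5371315400, p(131)=5964539504, p(132)=6620830889, p(133)=7346629512, p(134)=8149040695, p(135)=9035836076, p(136)=10015581680, p(137)=11097645016, p(138)=12292341831, p(139)=13610949895, p(140)=15065878135, p(141)=16670689208, p(142)=18440293320, p(143)=20390982757, p(144)=22540654445, p(145)=24908858009, p(146)=27517052599, p(147)=30388671978, p(148)=33549419497, p(149)=37027355200, p(150)=40853235313, p(151)=45060624582, p(152)=49686288421, p(153)=54770336324, p(154)=60356673280, p(155)=66493182097, p(156)=73232243759, p(157)=80630964769, p(158)=88751778802, p(159)=97662728555, p(160)=107438159466, p(161)=118159068427, p(162)=129913904637, p(163)=142798995930, p(164)=156919475295, p(165)=172389800255, p(166)=189334822579, p(167)=207890420102, p(168)=228204732751, p(169)=250438925115, p(170)=274768617130, p(171)=301384802048, p(172)=330495499613, p(173)=362326859895, p(174)=397125074750, p(175)=435157697830, p(176)=476715857290, p(177)=522115831195, p(178)=571701605655, p(179)=625846753120, p(180)=684957390936, p(181)=749474411781, p(182)=819876908323, p(183)=896684817527, p(184)=980462880430, p(185)=1071823774337.
Final step: p(186) = p(185) + p(184) - p(181) - p(179) + p(174) + p(171) - p(164) - p(160) + p(151) + p(146) - p(135) - p(129) + p(116) + p(109) - p(94) - p(86) + p(69) + p(60) - p(41) - p(31) + p(10)
= 1071823774337 + 980462880430 - 749474411781 - 625846753120 + 397125074750 + 301384802048 - 156919475295 - 107438159466 + 45060624582 + 27517052599 - 9035836076 - 4835271870 + 1188908248 + 541946240 - 92669720 - 34262962 + 3554345 + 966467 - 44583 - 6842 + 42
= 1171432692373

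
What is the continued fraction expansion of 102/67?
[1; 1, 1, 10, 1, 2]

Euclidean algorithm steps:
102 = 1 × 67 + 35
67 = 1 × 35 + 32
35 = 1 × 32 + 3
32 = 10 × 3 + 2
3 = 1 × 2 + 1
2 = 2 × 1 + 0
Continued fraction: [1; 1, 1, 10, 1, 2]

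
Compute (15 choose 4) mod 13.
0

Using Lucas' theorem:
Write n=15 and k=4 in base 13:
n in base 13: [1, 2]
k in base 13: [0, 4]
C(15,4) mod 13 = ∏ C(n_i, k_i) mod 13
Digit binomials (mod 13): C(1,0) = 1; C(2,4) = 0 (k_i > n_i)
Product: 1 × 0 = 0 ≡ 0 (mod 13)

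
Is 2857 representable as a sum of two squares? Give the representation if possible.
16² + 51² (a=16, b=51)

Factorization: 2857 = 2857
By Fermat: n is sum of two squares iff every prime p ≡ 3 (mod 4) appears to even power.
All primes ≡ 3 (mod 4) appear to even power.
Search a = 0, 1, 2, … for 2857 - a² a perfect square: first hit at a = 16: 2857 - 256 = 2601 = 51².
2857 = 16² + 51² = 256 + 2601 ✓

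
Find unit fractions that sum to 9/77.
1/9 + 1/174 + 1/40194

Greedy algorithm:
9/77: ceiling(77/9) = 9, use 1/9
4/693: ceiling(693/4) = 174, use 1/174
1/40194: ceiling(40194/1) = 40194, use 1/40194
Result: 9/77 = 1/9 + 1/174 + 1/40194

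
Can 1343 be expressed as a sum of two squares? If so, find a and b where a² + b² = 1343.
Not possible

Factorization: 1343 = 17 × 79
By Fermat: n is sum of two squares iff every prime p ≡ 3 (mod 4) appears to even power.
Prime(s) ≡ 3 (mod 4) with odd exponent: [(79, 1)]
Therefore 1343 cannot be expressed as a² + b².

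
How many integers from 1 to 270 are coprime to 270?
72

270 = 2 × 3^3 × 5
φ(n) = n × ∏(1 - 1/p) for each prime p dividing n
φ(270) = 270 × (1 - 1/2) × (1 - 1/3) × (1 - 1/5) = 72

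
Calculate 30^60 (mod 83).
33

Repeated squaring. Binary of 60 = 111100.
30^1 ≡ 30 (mod 83); 30^2 ≡ 70 (mod 83); 30^4 ≡ 3 (mod 83); 30^8 ≡ 9 (mod 83); 30^16 ≡ 81 (mod 83); 30^32 ≡ 4 (mod 83)
30^60 = 30^4 × 30^8 × 30^16 × 30^32 ≡ 33 (mod 83)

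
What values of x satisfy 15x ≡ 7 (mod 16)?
x ≡ 9 (mod 16)

gcd(15, 16) = 1, which divides 7, so solutions exist.
Find 15^(-1) mod 16 by the extended Euclidean algorithm:
16 = 1 × 15 + 1  ⟹  1 = (1)·16 + (-1)·15
So (-1)·15 ≡ 1 (mod 16), i.e. 15^(-1) ≡ -1 ≡ 15 (mod 16).
x ≡ 15 × 7 = 105 ≡ 9 (mod 16).
Check: 15 × 9 = 135 ≡ 7 (mod 16).
Unique solution: x ≡ 9 (mod 16)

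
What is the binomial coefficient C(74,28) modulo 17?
0

Using Lucas' theorem:
Write n=74 and k=28 in base 17:
n in base 17: [4, 6]
k in base 17: [1, 11]
C(74,28) mod 17 = ∏ C(n_i, k_i) mod 17
Digit binomials (mod 17): C(4,1) = 4; C(6,11) = 0 (k_i > n_i)
Product: 4 × 0 = 0 ≡ 0 (mod 17)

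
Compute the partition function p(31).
6842

p(n) counts ways to write n as a sum of positive integers (order ignored).
Euler's pentagonal recurrence: p(k) = p(k-1) + p(k-2) - p(k-5) - p(k-7) + p(k-12) + p(k-15) - ... (offsets j(3j∓1)/2, signs ++--, p(0)=1, p(<0)=0).
DP table for k = 0..30: p(0)=1, p(1)=1, p(2)=2, p(3)=3, p(4)=5, p(5)=7, p(6)=11, p(7)=15, p(8)=22, p(9)=30, p(10)=42, p(11)=56, p(12)=77, p(13)=101, p(14)=135, p(15)=176, p(16)=231, p(17)=297, p(18)=385, p(19)=490, p(20)=627, p(21)=792, p(22)=1002, p(23)=1255, p(24)=1575, p(25)=1958, p(26)=2436, p(27)=3010, p(28)=3718, p(29)=4565, p(30)=5604.
Final step: p(31) = p(30) + p(29) - p(26) - p(24) + p(19) + p(16) - p(9) - p(5)
= 5604 + 4565 - 2436 - 1575 + 490 + 231 - 30 - 7
= 6842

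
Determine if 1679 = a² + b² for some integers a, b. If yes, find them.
Not possible

Factorization: 1679 = 23 × 73
By Fermat: n is sum of two squares iff every prime p ≡ 3 (mod 4) appears to even power.
Prime(s) ≡ 3 (mod 4) with odd exponent: [(23, 1)]
Therefore 1679 cannot be expressed as a² + b².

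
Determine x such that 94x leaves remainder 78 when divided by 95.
x ≡ 17 (mod 95)

gcd(94, 95) = 1, which divides 78, so solutions exist.
Find 94^(-1) mod 95 by the extended Euclidean algorithm:
95 = 1 × 94 + 1  ⟹  1 = (1)·95 + (-1)·94
So (-1)·94 ≡ 1 (mod 95), i.e. 94^(-1) ≡ -1 ≡ 94 (mod 95).
x ≡ 94 × 78 = 7332 ≡ 17 (mod 95).
Check: 94 × 17 = 1598 ≡ 78 (mod 95).
Unique solution: x ≡ 17 (mod 95)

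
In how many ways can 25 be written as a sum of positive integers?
1958

p(n) counts ways to write n as a sum of positive integers (order ignored).
Euler's pentagonal recurrence: p(k) = p(k-1) + p(k-2) - p(k-5) - p(k-7) + p(k-12) + p(k-15) - ... (offsets j(3j∓1)/2, signs ++--, p(0)=1, p(<0)=0).
DP table for k = 0..24: p(0)=1, p(1)=1, p(2)=2, p(3)=3, p(4)=5, p(5)=7, p(6)=11, p(7)=15, p(8)=22, p(9)=30, p(10)=42, p(11)=56, p(12)=77, p(13)=101, p(14)=135, p(15)=176, p(16)=231, p(17)=297, p(18)=385, p(19)=490, p(20)=627, p(21)=792, p(22)=1002, p(23)=1255, p(24)=1575.
Final step: p(25) = p(24) + p(23) - p(20) - p(18) + p(13) + p(10) - p(3)
= 1575 + 1255 - 627 - 385 + 101 + 42 - 3
= 1958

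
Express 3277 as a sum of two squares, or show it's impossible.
19² + 54² (a=19, b=54)

Factorization: 3277 = 29 × 113
By Fermat: n is sum of two squares iff every prime p ≡ 3 (mod 4) appears to even power.
All primes ≡ 3 (mod 4) appear to even power.
Search a = 0, 1, 2, … for 3277 - a² a perfect square: first hit at a = 19: 3277 - 361 = 2916 = 54².
3277 = 19² + 54² = 361 + 2916 ✓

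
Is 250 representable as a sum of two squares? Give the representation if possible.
5² + 15² (a=5, b=15)

Factorization: 250 = 2 × 5^3
By Fermat: n is sum of two squares iff every prime p ≡ 3 (mod 4) appears to even power.
All primes ≡ 3 (mod 4) appear to even power.
Search a = 0, 1, 2, … for 250 - a² a perfect square: first hit at a = 5: 250 - 25 = 225 = 15².
250 = 5² + 15² = 25 + 225 ✓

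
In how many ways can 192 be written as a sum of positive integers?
1987276856363

p(n) counts ways to write n as a sum of positive integers (order ignored).
Euler's pentagonal recurrence: p(k) = p(k-1) + p(k-2) - p(k-5) - p(k-7) + p(k-12) + p(k-15) - ... (offsets j(3j∓1)/2, signs ++--, p(0)=1, p(<0)=0).
DP table for k = 0..191: p(0)=1, p(1)=1, p(2)=2, p(3)=3, p(4)=5, p(5)=7, p(6)=11, p(7)=15, p(8)=22, p(9)=30, p(10)=42, p(11)=56, p(12)=77, p(13)=101, p(14)=135, p(15)=176, p(16)=231, p(17)=297, p(18)=385, p(19)=490, p(20)=627, p(21)=792, p(22)=1002, p(23)=1255, p(24)=1575, p(25)=1958, p(26)=2436, p(27)=3010, p(28)=3718, p(29)=4565, p(30)=5604, p(31)=6842, p(32)=8349, p(33)=10143, p(34)=12310, p(35)=14883, p(36)=17977, p(37)=21637, p(38)=26015, p(39)=31185, p(40)=37338, p(41)=44583, p(42)=53174, p(43)=63261, p(44)=75175, p(45)=89134, p(46)=105558, p(47)=124754, p(48)=147273, p(49)=173525, p(50)=204226, p(51)=239943, p(52)=281589, p(53)=329931, p(54)=386155, p(55)=451276, p(56)=526823, p(57)=614154, p(58)=715220, p(59)=831820, p(60)=966467, p(61)=1121505, p(62)=1300156, p(63)=1505499, p(64)=1741630, p(65)=2012558, p(66)=2323520, p(67)=2679689, p(68)=3087735, p(69)=3554345, p(70)=4087968, p(71)=4697205, p(72)=5392783, p(73)=6185689, p(74)=7089500, p(75)=8118264, p(76)=9289091, p(77)=10619863, p(78)=12132164, p(79)=13848650, p(80)=15796476, p(81)=18004327, p(82)=20506255, p(83)=23338469, p(84)=26543660, p(85)=30167357, p(86)=34262962, p(87)=38887673, p(88)=44108109, p(89)=49995925, p(90)=56634173, p(91)=64112359, p(92)=72533807, p(93)=82010177, p(94)=92669720, p(95)=104651419, p(96)=118114304, p(97)=133230930, p(98)=150198136, p(99)=169229875, p(100)=190569292, p(101)=214481126, p(102)=241265379, p(103)=271248950, p(104)=304801365, p(105)=342325709, p(106)=384276336, p(107)=431149389, p(108)=483502844, p(109)=541946240, p(110)=607163746, p(111)=679903203, p(112)=761002156, p(113)=851376628, p(114)=952050665, p(115)=1064144451, p(116)=1188908248, p(117)=1327710076, p(118)=1482074143, p(119)=1653668665, p(120)=1844349560, p(121)=2056148051, p(122)=2291320912, p(123)=2552338241, p(124)=2841940500, p(125)=3163127352, p(126)=3519222692, p(127)=3913864295, p(128)=4351078600, p(129)=4835271870, p(130)=5371315400, p(131)=5964539504, p(132)=6620830889, p(133)=7346629512, p(134)=8149040695, p(135)=9035836076, p(136)=10015581680, p(137)=11097645016, p(138)=12292341831, p(139)=13610949895, p(140)=15065878135, p(141)=16670689208, p(142)=18440293320, p(143)=20390982757, p(144)=22540654445, p(145)=24908858009, p(146)=27517052599, p(147)=30388671978, p(148)=33549419497, p(149)=37027355200, p(150)=40853235313, p(151)=45060624582, p(152)=49686288421, p(153)=54770336324, p(154)=60356673280, p(155)=66493182097, p(156)=73232243759, p(157)=80630964769, p(158)=88751778802, p(159)=97662728555, p(160)=107438159466, p(161)=118159068427, p(162)=129913904637, p(163)=142798995930, p(164)=156919475295, p(165)=172389800255, p(166)=189334822579, p(167)=207890420102, p(168)=228204732751, p(169)=250438925115, p(170)=274768617130, p(171)=301384802048, p(172)=330495499613, p(173)=362326859895, p(174)=397125074750, p(175)=435157697830, p(176)=476715857290, p(177)=522115831195, p(178)=571701605655, p(179)=625846753120, p(180)=684957390936, p(181)=749474411781, p(182)=819876908323, p(183)=896684817527, p(184)=980462880430, p(185)=1071823774337, p(186)=1171432692373, p(187)=1280011042268, p(188)=1398341745571, p(189)=1527273599625, p(190)=1667727404093, p(191)=1820701100652.
Final step: p(192) = p(191) + p(190) - p(187) - p(185) + p(180) + p(177) - p(170) - p(166) + p(157) + p(152) - p(141) - p(135) + p(122) + p(115) - p(100) - p(92) + p(75) + p(66) - p(47) - p(37) + p(16) + p(5)
= 1820701100652 + 1667727404093 - 1280011042268 - 1071823774337 + 684957390936 + 522115831195 - 274768617130 - 189334822579 + 80630964769 + 49686288421 - 16670689208 - 9035836076 + 2291320912 + 1064144451 - 190569292 - 72533807 + 8118264 + 2323520 - 124754 - 21637 + 231 + 7
= 1987276856363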